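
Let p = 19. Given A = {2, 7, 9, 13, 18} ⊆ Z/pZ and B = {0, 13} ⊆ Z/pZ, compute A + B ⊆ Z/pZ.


Work in Z/19Z: reduce every sum a + b modulo 19.
Enumerate all 10 pairs:
a = 2: 2+0=2, 2+13=15
a = 7: 7+0=7, 7+13=1
a = 9: 9+0=9, 9+13=3
a = 13: 13+0=13, 13+13=7
a = 18: 18+0=18, 18+13=12
Distinct residues collected: {1, 2, 3, 7, 9, 12, 13, 15, 18}
|A + B| = 9 (out of 19 total residues).

A + B = {1, 2, 3, 7, 9, 12, 13, 15, 18}


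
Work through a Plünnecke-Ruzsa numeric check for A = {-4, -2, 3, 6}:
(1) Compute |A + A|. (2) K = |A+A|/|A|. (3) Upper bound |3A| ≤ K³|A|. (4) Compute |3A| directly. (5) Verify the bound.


|A| = 4.
Step 1: Compute A + A by enumerating all 16 pairs.
A + A = {-8, -6, -4, -1, 1, 2, 4, 6, 9, 12}, so |A + A| = 10.
Step 2: Doubling constant K = |A + A|/|A| = 10/4 = 10/4 ≈ 2.5000.
Step 3: Plünnecke-Ruzsa gives |3A| ≤ K³·|A| = (2.5000)³ · 4 ≈ 62.5000.
Step 4: Compute 3A = A + A + A directly by enumerating all triples (a,b,c) ∈ A³; |3A| = 19.
Step 5: Check 19 ≤ 62.5000? Yes ✓.

K = 10/4, Plünnecke-Ruzsa bound K³|A| ≈ 62.5000, |3A| = 19, inequality holds.


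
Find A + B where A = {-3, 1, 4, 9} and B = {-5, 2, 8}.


A + B = {a + b : a ∈ A, b ∈ B}.
Enumerate all |A|·|B| = 4·3 = 12 pairs (a, b) and collect distinct sums.
a = -3: -3+-5=-8, -3+2=-1, -3+8=5
a = 1: 1+-5=-4, 1+2=3, 1+8=9
a = 4: 4+-5=-1, 4+2=6, 4+8=12
a = 9: 9+-5=4, 9+2=11, 9+8=17
Collecting distinct sums: A + B = {-8, -4, -1, 3, 4, 5, 6, 9, 11, 12, 17}
|A + B| = 11

A + B = {-8, -4, -1, 3, 4, 5, 6, 9, 11, 12, 17}


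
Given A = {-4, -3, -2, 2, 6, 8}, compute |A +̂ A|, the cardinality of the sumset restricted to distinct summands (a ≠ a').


Restricted sumset: A +̂ A = {a + a' : a ∈ A, a' ∈ A, a ≠ a'}.
Equivalently, take A + A and drop any sum 2a that is achievable ONLY as a + a for a ∈ A (i.e. sums representable only with equal summands).
Enumerate pairs (a, a') with a < a' (symmetric, so each unordered pair gives one sum; this covers all a ≠ a'):
  -4 + -3 = -7
  -4 + -2 = -6
  -4 + 2 = -2
  -4 + 6 = 2
  -4 + 8 = 4
  -3 + -2 = -5
  -3 + 2 = -1
  -3 + 6 = 3
  -3 + 8 = 5
  -2 + 2 = 0
  -2 + 6 = 4
  -2 + 8 = 6
  2 + 6 = 8
  2 + 8 = 10
  6 + 8 = 14
Collected distinct sums: {-7, -6, -5, -2, -1, 0, 2, 3, 4, 5, 6, 8, 10, 14}
|A +̂ A| = 14
(Reference bound: |A +̂ A| ≥ 2|A| - 3 for |A| ≥ 2, with |A| = 6 giving ≥ 9.)

|A +̂ A| = 14


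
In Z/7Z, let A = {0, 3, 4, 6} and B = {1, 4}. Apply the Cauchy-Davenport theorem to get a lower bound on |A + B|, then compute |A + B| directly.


Cauchy-Davenport: |A + B| ≥ min(p, |A| + |B| - 1) for A, B nonempty in Z/pZ.
|A| = 4, |B| = 2, p = 7.
CD lower bound = min(7, 4 + 2 - 1) = min(7, 5) = 5.
Compute A + B mod 7 directly:
a = 0: 0+1=1, 0+4=4
a = 3: 3+1=4, 3+4=0
a = 4: 4+1=5, 4+4=1
a = 6: 6+1=0, 6+4=3
A + B = {0, 1, 3, 4, 5}, so |A + B| = 5.
Verify: 5 ≥ 5? Yes ✓.

CD lower bound = 5, actual |A + B| = 5.


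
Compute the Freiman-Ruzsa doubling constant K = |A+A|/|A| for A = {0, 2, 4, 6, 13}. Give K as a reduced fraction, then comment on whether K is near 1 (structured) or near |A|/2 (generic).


|A| = 5.
Compute A + A by enumerating all 25 pairs.
A + A = {0, 2, 4, 6, 8, 10, 12, 13, 15, 17, 19, 26}, so |A + A| = 12.
K = |A + A| / |A| = 12/5 (already in lowest terms) ≈ 2.4000.
Reference: AP of size 5 gives K = 9/5 ≈ 1.8000; a fully generic set of size 5 gives K ≈ 3.0000.

|A| = 5, |A + A| = 12, K = 12/5.


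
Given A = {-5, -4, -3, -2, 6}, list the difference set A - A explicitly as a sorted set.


A - A = {a - a' : a, a' ∈ A}.
Compute a - a' for each ordered pair (a, a'):
a = -5: -5--5=0, -5--4=-1, -5--3=-2, -5--2=-3, -5-6=-11
a = -4: -4--5=1, -4--4=0, -4--3=-1, -4--2=-2, -4-6=-10
a = -3: -3--5=2, -3--4=1, -3--3=0, -3--2=-1, -3-6=-9
a = -2: -2--5=3, -2--4=2, -2--3=1, -2--2=0, -2-6=-8
a = 6: 6--5=11, 6--4=10, 6--3=9, 6--2=8, 6-6=0
Collecting distinct values (and noting 0 appears from a-a):
A - A = {-11, -10, -9, -8, -3, -2, -1, 0, 1, 2, 3, 8, 9, 10, 11}
|A - A| = 15

A - A = {-11, -10, -9, -8, -3, -2, -1, 0, 1, 2, 3, 8, 9, 10, 11}


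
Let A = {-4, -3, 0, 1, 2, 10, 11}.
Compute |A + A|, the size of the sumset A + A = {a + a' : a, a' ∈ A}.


A + A = {a + a' : a, a' ∈ A}; |A| = 7.
General bounds: 2|A| - 1 ≤ |A + A| ≤ |A|(|A|+1)/2, i.e. 13 ≤ |A + A| ≤ 28.
Lower bound 2|A|-1 is attained iff A is an arithmetic progression.
Enumerate sums a + a' for a ≤ a' (symmetric, so this suffices):
a = -4: -4+-4=-8, -4+-3=-7, -4+0=-4, -4+1=-3, -4+2=-2, -4+10=6, -4+11=7
a = -3: -3+-3=-6, -3+0=-3, -3+1=-2, -3+2=-1, -3+10=7, -3+11=8
a = 0: 0+0=0, 0+1=1, 0+2=2, 0+10=10, 0+11=11
a = 1: 1+1=2, 1+2=3, 1+10=11, 1+11=12
a = 2: 2+2=4, 2+10=12, 2+11=13
a = 10: 10+10=20, 10+11=21
a = 11: 11+11=22
Distinct sums: {-8, -7, -6, -4, -3, -2, -1, 0, 1, 2, 3, 4, 6, 7, 8, 10, 11, 12, 13, 20, 21, 22}
|A + A| = 22

|A + A| = 22


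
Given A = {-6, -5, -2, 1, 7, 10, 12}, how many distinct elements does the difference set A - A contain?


A - A = {a - a' : a, a' ∈ A}; |A| = 7.
Bounds: 2|A|-1 ≤ |A - A| ≤ |A|² - |A| + 1, i.e. 13 ≤ |A - A| ≤ 43.
Note: 0 ∈ A - A always (from a - a). The set is symmetric: if d ∈ A - A then -d ∈ A - A.
Enumerate nonzero differences d = a - a' with a > a' (then include -d):
Positive differences: {1, 2, 3, 4, 5, 6, 7, 9, 11, 12, 13, 14, 15, 16, 17, 18}
Full difference set: {0} ∪ (positive diffs) ∪ (negative diffs).
|A - A| = 1 + 2·16 = 33 (matches direct enumeration: 33).

|A - A| = 33


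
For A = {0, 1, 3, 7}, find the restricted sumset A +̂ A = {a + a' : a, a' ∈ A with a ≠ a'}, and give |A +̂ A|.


Restricted sumset: A +̂ A = {a + a' : a ∈ A, a' ∈ A, a ≠ a'}.
Equivalently, take A + A and drop any sum 2a that is achievable ONLY as a + a for a ∈ A (i.e. sums representable only with equal summands).
Enumerate pairs (a, a') with a < a' (symmetric, so each unordered pair gives one sum; this covers all a ≠ a'):
  0 + 1 = 1
  0 + 3 = 3
  0 + 7 = 7
  1 + 3 = 4
  1 + 7 = 8
  3 + 7 = 10
Collected distinct sums: {1, 3, 4, 7, 8, 10}
|A +̂ A| = 6
(Reference bound: |A +̂ A| ≥ 2|A| - 3 for |A| ≥ 2, with |A| = 4 giving ≥ 5.)

|A +̂ A| = 6


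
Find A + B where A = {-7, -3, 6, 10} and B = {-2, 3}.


A + B = {a + b : a ∈ A, b ∈ B}.
Enumerate all |A|·|B| = 4·2 = 8 pairs (a, b) and collect distinct sums.
a = -7: -7+-2=-9, -7+3=-4
a = -3: -3+-2=-5, -3+3=0
a = 6: 6+-2=4, 6+3=9
a = 10: 10+-2=8, 10+3=13
Collecting distinct sums: A + B = {-9, -5, -4, 0, 4, 8, 9, 13}
|A + B| = 8

A + B = {-9, -5, -4, 0, 4, 8, 9, 13}


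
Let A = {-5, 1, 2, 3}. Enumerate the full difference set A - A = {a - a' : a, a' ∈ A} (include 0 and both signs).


A - A = {a - a' : a, a' ∈ A}.
Compute a - a' for each ordered pair (a, a'):
a = -5: -5--5=0, -5-1=-6, -5-2=-7, -5-3=-8
a = 1: 1--5=6, 1-1=0, 1-2=-1, 1-3=-2
a = 2: 2--5=7, 2-1=1, 2-2=0, 2-3=-1
a = 3: 3--5=8, 3-1=2, 3-2=1, 3-3=0
Collecting distinct values (and noting 0 appears from a-a):
A - A = {-8, -7, -6, -2, -1, 0, 1, 2, 6, 7, 8}
|A - A| = 11

A - A = {-8, -7, -6, -2, -1, 0, 1, 2, 6, 7, 8}


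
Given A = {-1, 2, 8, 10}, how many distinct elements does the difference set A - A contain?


A - A = {a - a' : a, a' ∈ A}; |A| = 4.
Bounds: 2|A|-1 ≤ |A - A| ≤ |A|² - |A| + 1, i.e. 7 ≤ |A - A| ≤ 13.
Note: 0 ∈ A - A always (from a - a). The set is symmetric: if d ∈ A - A then -d ∈ A - A.
Enumerate nonzero differences d = a - a' with a > a' (then include -d):
Positive differences: {2, 3, 6, 8, 9, 11}
Full difference set: {0} ∪ (positive diffs) ∪ (negative diffs).
|A - A| = 1 + 2·6 = 13 (matches direct enumeration: 13).

|A - A| = 13


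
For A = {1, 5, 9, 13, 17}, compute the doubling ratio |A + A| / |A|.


|A| = 5.
Compute A + A by enumerating all 25 pairs.
A + A = {2, 6, 10, 14, 18, 22, 26, 30, 34}, so |A + A| = 9.
K = |A + A| / |A| = 9/5 (already in lowest terms) ≈ 1.8000.
Reference: AP of size 5 gives K = 9/5 ≈ 1.8000; a fully generic set of size 5 gives K ≈ 3.0000.

|A| = 5, |A + A| = 9, K = 9/5.


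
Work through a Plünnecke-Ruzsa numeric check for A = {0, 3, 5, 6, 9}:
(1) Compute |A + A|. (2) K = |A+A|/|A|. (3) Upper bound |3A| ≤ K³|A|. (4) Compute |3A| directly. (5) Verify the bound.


|A| = 5.
Step 1: Compute A + A by enumerating all 25 pairs.
A + A = {0, 3, 5, 6, 8, 9, 10, 11, 12, 14, 15, 18}, so |A + A| = 12.
Step 2: Doubling constant K = |A + A|/|A| = 12/5 = 12/5 ≈ 2.4000.
Step 3: Plünnecke-Ruzsa gives |3A| ≤ K³·|A| = (2.4000)³ · 5 ≈ 69.1200.
Step 4: Compute 3A = A + A + A directly by enumerating all triples (a,b,c) ∈ A³; |3A| = 21.
Step 5: Check 21 ≤ 69.1200? Yes ✓.

K = 12/5, Plünnecke-Ruzsa bound K³|A| ≈ 69.1200, |3A| = 21, inequality holds.


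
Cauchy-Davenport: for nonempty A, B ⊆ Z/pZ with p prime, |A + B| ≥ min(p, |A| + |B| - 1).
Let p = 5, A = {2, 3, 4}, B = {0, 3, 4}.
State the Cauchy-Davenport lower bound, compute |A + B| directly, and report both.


Cauchy-Davenport: |A + B| ≥ min(p, |A| + |B| - 1) for A, B nonempty in Z/pZ.
|A| = 3, |B| = 3, p = 5.
CD lower bound = min(5, 3 + 3 - 1) = min(5, 5) = 5.
Compute A + B mod 5 directly:
a = 2: 2+0=2, 2+3=0, 2+4=1
a = 3: 3+0=3, 3+3=1, 3+4=2
a = 4: 4+0=4, 4+3=2, 4+4=3
A + B = {0, 1, 2, 3, 4}, so |A + B| = 5.
Verify: 5 ≥ 5? Yes ✓.

CD lower bound = 5, actual |A + B| = 5.


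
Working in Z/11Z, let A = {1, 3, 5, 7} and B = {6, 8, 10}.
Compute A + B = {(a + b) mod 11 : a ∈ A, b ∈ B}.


Work in Z/11Z: reduce every sum a + b modulo 11.
Enumerate all 12 pairs:
a = 1: 1+6=7, 1+8=9, 1+10=0
a = 3: 3+6=9, 3+8=0, 3+10=2
a = 5: 5+6=0, 5+8=2, 5+10=4
a = 7: 7+6=2, 7+8=4, 7+10=6
Distinct residues collected: {0, 2, 4, 6, 7, 9}
|A + B| = 6 (out of 11 total residues).

A + B = {0, 2, 4, 6, 7, 9}


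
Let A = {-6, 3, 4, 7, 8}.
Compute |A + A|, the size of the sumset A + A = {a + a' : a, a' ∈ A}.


A + A = {a + a' : a, a' ∈ A}; |A| = 5.
General bounds: 2|A| - 1 ≤ |A + A| ≤ |A|(|A|+1)/2, i.e. 9 ≤ |A + A| ≤ 15.
Lower bound 2|A|-1 is attained iff A is an arithmetic progression.
Enumerate sums a + a' for a ≤ a' (symmetric, so this suffices):
a = -6: -6+-6=-12, -6+3=-3, -6+4=-2, -6+7=1, -6+8=2
a = 3: 3+3=6, 3+4=7, 3+7=10, 3+8=11
a = 4: 4+4=8, 4+7=11, 4+8=12
a = 7: 7+7=14, 7+8=15
a = 8: 8+8=16
Distinct sums: {-12, -3, -2, 1, 2, 6, 7, 8, 10, 11, 12, 14, 15, 16}
|A + A| = 14

|A + A| = 14


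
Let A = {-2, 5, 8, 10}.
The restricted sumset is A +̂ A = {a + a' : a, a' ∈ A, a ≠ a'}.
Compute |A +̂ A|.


Restricted sumset: A +̂ A = {a + a' : a ∈ A, a' ∈ A, a ≠ a'}.
Equivalently, take A + A and drop any sum 2a that is achievable ONLY as a + a for a ∈ A (i.e. sums representable only with equal summands).
Enumerate pairs (a, a') with a < a' (symmetric, so each unordered pair gives one sum; this covers all a ≠ a'):
  -2 + 5 = 3
  -2 + 8 = 6
  -2 + 10 = 8
  5 + 8 = 13
  5 + 10 = 15
  8 + 10 = 18
Collected distinct sums: {3, 6, 8, 13, 15, 18}
|A +̂ A| = 6
(Reference bound: |A +̂ A| ≥ 2|A| - 3 for |A| ≥ 2, with |A| = 4 giving ≥ 5.)

|A +̂ A| = 6


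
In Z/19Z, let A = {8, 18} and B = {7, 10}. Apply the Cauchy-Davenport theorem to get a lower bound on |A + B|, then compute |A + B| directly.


Cauchy-Davenport: |A + B| ≥ min(p, |A| + |B| - 1) for A, B nonempty in Z/pZ.
|A| = 2, |B| = 2, p = 19.
CD lower bound = min(19, 2 + 2 - 1) = min(19, 3) = 3.
Compute A + B mod 19 directly:
a = 8: 8+7=15, 8+10=18
a = 18: 18+7=6, 18+10=9
A + B = {6, 9, 15, 18}, so |A + B| = 4.
Verify: 4 ≥ 3? Yes ✓.

CD lower bound = 3, actual |A + B| = 4.


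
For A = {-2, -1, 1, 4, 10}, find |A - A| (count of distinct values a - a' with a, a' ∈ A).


A - A = {a - a' : a, a' ∈ A}; |A| = 5.
Bounds: 2|A|-1 ≤ |A - A| ≤ |A|² - |A| + 1, i.e. 9 ≤ |A - A| ≤ 21.
Note: 0 ∈ A - A always (from a - a). The set is symmetric: if d ∈ A - A then -d ∈ A - A.
Enumerate nonzero differences d = a - a' with a > a' (then include -d):
Positive differences: {1, 2, 3, 5, 6, 9, 11, 12}
Full difference set: {0} ∪ (positive diffs) ∪ (negative diffs).
|A - A| = 1 + 2·8 = 17 (matches direct enumeration: 17).

|A - A| = 17


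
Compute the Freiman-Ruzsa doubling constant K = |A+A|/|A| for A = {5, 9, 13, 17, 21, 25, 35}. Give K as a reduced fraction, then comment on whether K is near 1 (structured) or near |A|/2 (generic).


|A| = 7.
Compute A + A by enumerating all 49 pairs.
A + A = {10, 14, 18, 22, 26, 30, 34, 38, 40, 42, 44, 46, 48, 50, 52, 56, 60, 70}, so |A + A| = 18.
K = |A + A| / |A| = 18/7 (already in lowest terms) ≈ 2.5714.
Reference: AP of size 7 gives K = 13/7 ≈ 1.8571; a fully generic set of size 7 gives K ≈ 4.0000.

|A| = 7, |A + A| = 18, K = 18/7.


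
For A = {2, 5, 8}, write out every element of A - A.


A - A = {a - a' : a, a' ∈ A}.
Compute a - a' for each ordered pair (a, a'):
a = 2: 2-2=0, 2-5=-3, 2-8=-6
a = 5: 5-2=3, 5-5=0, 5-8=-3
a = 8: 8-2=6, 8-5=3, 8-8=0
Collecting distinct values (and noting 0 appears from a-a):
A - A = {-6, -3, 0, 3, 6}
|A - A| = 5

A - A = {-6, -3, 0, 3, 6}


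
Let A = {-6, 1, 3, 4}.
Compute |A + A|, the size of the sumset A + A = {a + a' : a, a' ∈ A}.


A + A = {a + a' : a, a' ∈ A}; |A| = 4.
General bounds: 2|A| - 1 ≤ |A + A| ≤ |A|(|A|+1)/2, i.e. 7 ≤ |A + A| ≤ 10.
Lower bound 2|A|-1 is attained iff A is an arithmetic progression.
Enumerate sums a + a' for a ≤ a' (symmetric, so this suffices):
a = -6: -6+-6=-12, -6+1=-5, -6+3=-3, -6+4=-2
a = 1: 1+1=2, 1+3=4, 1+4=5
a = 3: 3+3=6, 3+4=7
a = 4: 4+4=8
Distinct sums: {-12, -5, -3, -2, 2, 4, 5, 6, 7, 8}
|A + A| = 10

|A + A| = 10


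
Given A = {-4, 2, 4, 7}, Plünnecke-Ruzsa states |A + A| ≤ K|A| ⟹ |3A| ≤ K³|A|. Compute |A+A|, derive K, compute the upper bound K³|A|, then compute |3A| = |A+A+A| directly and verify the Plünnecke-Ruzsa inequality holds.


|A| = 4.
Step 1: Compute A + A by enumerating all 16 pairs.
A + A = {-8, -2, 0, 3, 4, 6, 8, 9, 11, 14}, so |A + A| = 10.
Step 2: Doubling constant K = |A + A|/|A| = 10/4 = 10/4 ≈ 2.5000.
Step 3: Plünnecke-Ruzsa gives |3A| ≤ K³·|A| = (2.5000)³ · 4 ≈ 62.5000.
Step 4: Compute 3A = A + A + A directly by enumerating all triples (a,b,c) ∈ A³; |3A| = 19.
Step 5: Check 19 ≤ 62.5000? Yes ✓.

K = 10/4, Plünnecke-Ruzsa bound K³|A| ≈ 62.5000, |3A| = 19, inequality holds.


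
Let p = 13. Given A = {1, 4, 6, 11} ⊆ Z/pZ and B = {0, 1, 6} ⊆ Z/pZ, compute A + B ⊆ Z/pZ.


Work in Z/13Z: reduce every sum a + b modulo 13.
Enumerate all 12 pairs:
a = 1: 1+0=1, 1+1=2, 1+6=7
a = 4: 4+0=4, 4+1=5, 4+6=10
a = 6: 6+0=6, 6+1=7, 6+6=12
a = 11: 11+0=11, 11+1=12, 11+6=4
Distinct residues collected: {1, 2, 4, 5, 6, 7, 10, 11, 12}
|A + B| = 9 (out of 13 total residues).

A + B = {1, 2, 4, 5, 6, 7, 10, 11, 12}


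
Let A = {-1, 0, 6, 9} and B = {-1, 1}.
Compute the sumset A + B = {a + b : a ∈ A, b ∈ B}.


A + B = {a + b : a ∈ A, b ∈ B}.
Enumerate all |A|·|B| = 4·2 = 8 pairs (a, b) and collect distinct sums.
a = -1: -1+-1=-2, -1+1=0
a = 0: 0+-1=-1, 0+1=1
a = 6: 6+-1=5, 6+1=7
a = 9: 9+-1=8, 9+1=10
Collecting distinct sums: A + B = {-2, -1, 0, 1, 5, 7, 8, 10}
|A + B| = 8

A + B = {-2, -1, 0, 1, 5, 7, 8, 10}


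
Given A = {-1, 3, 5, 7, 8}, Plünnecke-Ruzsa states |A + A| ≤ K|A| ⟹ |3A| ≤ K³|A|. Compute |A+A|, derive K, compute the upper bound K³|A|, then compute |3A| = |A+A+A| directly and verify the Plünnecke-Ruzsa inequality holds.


|A| = 5.
Step 1: Compute A + A by enumerating all 25 pairs.
A + A = {-2, 2, 4, 6, 7, 8, 10, 11, 12, 13, 14, 15, 16}, so |A + A| = 13.
Step 2: Doubling constant K = |A + A|/|A| = 13/5 = 13/5 ≈ 2.6000.
Step 3: Plünnecke-Ruzsa gives |3A| ≤ K³·|A| = (2.6000)³ · 5 ≈ 87.8800.
Step 4: Compute 3A = A + A + A directly by enumerating all triples (a,b,c) ∈ A³; |3A| = 22.
Step 5: Check 22 ≤ 87.8800? Yes ✓.

K = 13/5, Plünnecke-Ruzsa bound K³|A| ≈ 87.8800, |3A| = 22, inequality holds.


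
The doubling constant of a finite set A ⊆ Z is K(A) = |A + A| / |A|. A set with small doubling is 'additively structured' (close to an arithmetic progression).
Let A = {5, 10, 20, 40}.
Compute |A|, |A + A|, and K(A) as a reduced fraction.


|A| = 4.
Compute A + A by enumerating all 16 pairs.
A + A = {10, 15, 20, 25, 30, 40, 45, 50, 60, 80}, so |A + A| = 10.
K = |A + A| / |A| = 10/4 = 5/2 ≈ 2.5000.
Reference: AP of size 4 gives K = 7/4 ≈ 1.7500; a fully generic set of size 4 gives K ≈ 2.5000.

|A| = 4, |A + A| = 10, K = 10/4 = 5/2.


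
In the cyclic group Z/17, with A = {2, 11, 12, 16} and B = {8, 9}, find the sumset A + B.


Work in Z/17Z: reduce every sum a + b modulo 17.
Enumerate all 8 pairs:
a = 2: 2+8=10, 2+9=11
a = 11: 11+8=2, 11+9=3
a = 12: 12+8=3, 12+9=4
a = 16: 16+8=7, 16+9=8
Distinct residues collected: {2, 3, 4, 7, 8, 10, 11}
|A + B| = 7 (out of 17 total residues).

A + B = {2, 3, 4, 7, 8, 10, 11}


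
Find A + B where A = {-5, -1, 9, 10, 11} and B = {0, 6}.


A + B = {a + b : a ∈ A, b ∈ B}.
Enumerate all |A|·|B| = 5·2 = 10 pairs (a, b) and collect distinct sums.
a = -5: -5+0=-5, -5+6=1
a = -1: -1+0=-1, -1+6=5
a = 9: 9+0=9, 9+6=15
a = 10: 10+0=10, 10+6=16
a = 11: 11+0=11, 11+6=17
Collecting distinct sums: A + B = {-5, -1, 1, 5, 9, 10, 11, 15, 16, 17}
|A + B| = 10

A + B = {-5, -1, 1, 5, 9, 10, 11, 15, 16, 17}


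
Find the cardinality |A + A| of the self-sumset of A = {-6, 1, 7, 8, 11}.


A + A = {a + a' : a, a' ∈ A}; |A| = 5.
General bounds: 2|A| - 1 ≤ |A + A| ≤ |A|(|A|+1)/2, i.e. 9 ≤ |A + A| ≤ 15.
Lower bound 2|A|-1 is attained iff A is an arithmetic progression.
Enumerate sums a + a' for a ≤ a' (symmetric, so this suffices):
a = -6: -6+-6=-12, -6+1=-5, -6+7=1, -6+8=2, -6+11=5
a = 1: 1+1=2, 1+7=8, 1+8=9, 1+11=12
a = 7: 7+7=14, 7+8=15, 7+11=18
a = 8: 8+8=16, 8+11=19
a = 11: 11+11=22
Distinct sums: {-12, -5, 1, 2, 5, 8, 9, 12, 14, 15, 16, 18, 19, 22}
|A + A| = 14

|A + A| = 14


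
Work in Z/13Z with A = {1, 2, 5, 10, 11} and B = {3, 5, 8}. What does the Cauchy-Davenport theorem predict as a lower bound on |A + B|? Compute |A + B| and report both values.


Cauchy-Davenport: |A + B| ≥ min(p, |A| + |B| - 1) for A, B nonempty in Z/pZ.
|A| = 5, |B| = 3, p = 13.
CD lower bound = min(13, 5 + 3 - 1) = min(13, 7) = 7.
Compute A + B mod 13 directly:
a = 1: 1+3=4, 1+5=6, 1+8=9
a = 2: 2+3=5, 2+5=7, 2+8=10
a = 5: 5+3=8, 5+5=10, 5+8=0
a = 10: 10+3=0, 10+5=2, 10+8=5
a = 11: 11+3=1, 11+5=3, 11+8=6
A + B = {0, 1, 2, 3, 4, 5, 6, 7, 8, 9, 10}, so |A + B| = 11.
Verify: 11 ≥ 7? Yes ✓.

CD lower bound = 7, actual |A + B| = 11.


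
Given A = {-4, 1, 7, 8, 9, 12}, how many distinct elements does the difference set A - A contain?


A - A = {a - a' : a, a' ∈ A}; |A| = 6.
Bounds: 2|A|-1 ≤ |A - A| ≤ |A|² - |A| + 1, i.e. 11 ≤ |A - A| ≤ 31.
Note: 0 ∈ A - A always (from a - a). The set is symmetric: if d ∈ A - A then -d ∈ A - A.
Enumerate nonzero differences d = a - a' with a > a' (then include -d):
Positive differences: {1, 2, 3, 4, 5, 6, 7, 8, 11, 12, 13, 16}
Full difference set: {0} ∪ (positive diffs) ∪ (negative diffs).
|A - A| = 1 + 2·12 = 25 (matches direct enumeration: 25).

|A - A| = 25


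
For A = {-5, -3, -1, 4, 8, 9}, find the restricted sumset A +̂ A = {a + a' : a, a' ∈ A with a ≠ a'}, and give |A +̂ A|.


Restricted sumset: A +̂ A = {a + a' : a ∈ A, a' ∈ A, a ≠ a'}.
Equivalently, take A + A and drop any sum 2a that is achievable ONLY as a + a for a ∈ A (i.e. sums representable only with equal summands).
Enumerate pairs (a, a') with a < a' (symmetric, so each unordered pair gives one sum; this covers all a ≠ a'):
  -5 + -3 = -8
  -5 + -1 = -6
  -5 + 4 = -1
  -5 + 8 = 3
  -5 + 9 = 4
  -3 + -1 = -4
  -3 + 4 = 1
  -3 + 8 = 5
  -3 + 9 = 6
  -1 + 4 = 3
  -1 + 8 = 7
  -1 + 9 = 8
  4 + 8 = 12
  4 + 9 = 13
  8 + 9 = 17
Collected distinct sums: {-8, -6, -4, -1, 1, 3, 4, 5, 6, 7, 8, 12, 13, 17}
|A +̂ A| = 14
(Reference bound: |A +̂ A| ≥ 2|A| - 3 for |A| ≥ 2, with |A| = 6 giving ≥ 9.)

|A +̂ A| = 14


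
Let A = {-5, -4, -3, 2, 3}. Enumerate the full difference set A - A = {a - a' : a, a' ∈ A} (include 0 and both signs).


A - A = {a - a' : a, a' ∈ A}.
Compute a - a' for each ordered pair (a, a'):
a = -5: -5--5=0, -5--4=-1, -5--3=-2, -5-2=-7, -5-3=-8
a = -4: -4--5=1, -4--4=0, -4--3=-1, -4-2=-6, -4-3=-7
a = -3: -3--5=2, -3--4=1, -3--3=0, -3-2=-5, -3-3=-6
a = 2: 2--5=7, 2--4=6, 2--3=5, 2-2=0, 2-3=-1
a = 3: 3--5=8, 3--4=7, 3--3=6, 3-2=1, 3-3=0
Collecting distinct values (and noting 0 appears from a-a):
A - A = {-8, -7, -6, -5, -2, -1, 0, 1, 2, 5, 6, 7, 8}
|A - A| = 13

A - A = {-8, -7, -6, -5, -2, -1, 0, 1, 2, 5, 6, 7, 8}


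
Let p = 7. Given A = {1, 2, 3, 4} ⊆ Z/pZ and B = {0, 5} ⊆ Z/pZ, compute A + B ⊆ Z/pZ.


Work in Z/7Z: reduce every sum a + b modulo 7.
Enumerate all 8 pairs:
a = 1: 1+0=1, 1+5=6
a = 2: 2+0=2, 2+5=0
a = 3: 3+0=3, 3+5=1
a = 4: 4+0=4, 4+5=2
Distinct residues collected: {0, 1, 2, 3, 4, 6}
|A + B| = 6 (out of 7 total residues).

A + B = {0, 1, 2, 3, 4, 6}


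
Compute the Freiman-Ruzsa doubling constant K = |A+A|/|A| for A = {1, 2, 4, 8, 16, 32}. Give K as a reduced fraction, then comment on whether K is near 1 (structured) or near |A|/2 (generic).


|A| = 6.
Compute A + A by enumerating all 36 pairs.
A + A = {2, 3, 4, 5, 6, 8, 9, 10, 12, 16, 17, 18, 20, 24, 32, 33, 34, 36, 40, 48, 64}, so |A + A| = 21.
K = |A + A| / |A| = 21/6 = 7/2 ≈ 3.5000.
Reference: AP of size 6 gives K = 11/6 ≈ 1.8333; a fully generic set of size 6 gives K ≈ 3.5000.

|A| = 6, |A + A| = 21, K = 21/6 = 7/2.


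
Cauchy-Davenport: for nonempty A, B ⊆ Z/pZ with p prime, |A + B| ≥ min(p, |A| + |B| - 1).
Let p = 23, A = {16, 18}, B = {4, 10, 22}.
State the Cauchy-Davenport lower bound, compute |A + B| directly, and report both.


Cauchy-Davenport: |A + B| ≥ min(p, |A| + |B| - 1) for A, B nonempty in Z/pZ.
|A| = 2, |B| = 3, p = 23.
CD lower bound = min(23, 2 + 3 - 1) = min(23, 4) = 4.
Compute A + B mod 23 directly:
a = 16: 16+4=20, 16+10=3, 16+22=15
a = 18: 18+4=22, 18+10=5, 18+22=17
A + B = {3, 5, 15, 17, 20, 22}, so |A + B| = 6.
Verify: 6 ≥ 4? Yes ✓.

CD lower bound = 4, actual |A + B| = 6.


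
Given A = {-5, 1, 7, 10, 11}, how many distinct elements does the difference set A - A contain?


A - A = {a - a' : a, a' ∈ A}; |A| = 5.
Bounds: 2|A|-1 ≤ |A - A| ≤ |A|² - |A| + 1, i.e. 9 ≤ |A - A| ≤ 21.
Note: 0 ∈ A - A always (from a - a). The set is symmetric: if d ∈ A - A then -d ∈ A - A.
Enumerate nonzero differences d = a - a' with a > a' (then include -d):
Positive differences: {1, 3, 4, 6, 9, 10, 12, 15, 16}
Full difference set: {0} ∪ (positive diffs) ∪ (negative diffs).
|A - A| = 1 + 2·9 = 19 (matches direct enumeration: 19).

|A - A| = 19


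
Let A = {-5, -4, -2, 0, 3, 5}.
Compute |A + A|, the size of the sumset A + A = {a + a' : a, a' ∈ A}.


A + A = {a + a' : a, a' ∈ A}; |A| = 6.
General bounds: 2|A| - 1 ≤ |A + A| ≤ |A|(|A|+1)/2, i.e. 11 ≤ |A + A| ≤ 21.
Lower bound 2|A|-1 is attained iff A is an arithmetic progression.
Enumerate sums a + a' for a ≤ a' (symmetric, so this suffices):
a = -5: -5+-5=-10, -5+-4=-9, -5+-2=-7, -5+0=-5, -5+3=-2, -5+5=0
a = -4: -4+-4=-8, -4+-2=-6, -4+0=-4, -4+3=-1, -4+5=1
a = -2: -2+-2=-4, -2+0=-2, -2+3=1, -2+5=3
a = 0: 0+0=0, 0+3=3, 0+5=5
a = 3: 3+3=6, 3+5=8
a = 5: 5+5=10
Distinct sums: {-10, -9, -8, -7, -6, -5, -4, -2, -1, 0, 1, 3, 5, 6, 8, 10}
|A + A| = 16

|A + A| = 16


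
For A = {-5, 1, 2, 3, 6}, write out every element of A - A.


A - A = {a - a' : a, a' ∈ A}.
Compute a - a' for each ordered pair (a, a'):
a = -5: -5--5=0, -5-1=-6, -5-2=-7, -5-3=-8, -5-6=-11
a = 1: 1--5=6, 1-1=0, 1-2=-1, 1-3=-2, 1-6=-5
a = 2: 2--5=7, 2-1=1, 2-2=0, 2-3=-1, 2-6=-4
a = 3: 3--5=8, 3-1=2, 3-2=1, 3-3=0, 3-6=-3
a = 6: 6--5=11, 6-1=5, 6-2=4, 6-3=3, 6-6=0
Collecting distinct values (and noting 0 appears from a-a):
A - A = {-11, -8, -7, -6, -5, -4, -3, -2, -1, 0, 1, 2, 3, 4, 5, 6, 7, 8, 11}
|A - A| = 19

A - A = {-11, -8, -7, -6, -5, -4, -3, -2, -1, 0, 1, 2, 3, 4, 5, 6, 7, 8, 11}


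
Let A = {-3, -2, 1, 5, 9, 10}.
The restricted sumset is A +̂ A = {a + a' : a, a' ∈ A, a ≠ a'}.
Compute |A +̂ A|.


Restricted sumset: A +̂ A = {a + a' : a ∈ A, a' ∈ A, a ≠ a'}.
Equivalently, take A + A and drop any sum 2a that is achievable ONLY as a + a for a ∈ A (i.e. sums representable only with equal summands).
Enumerate pairs (a, a') with a < a' (symmetric, so each unordered pair gives one sum; this covers all a ≠ a'):
  -3 + -2 = -5
  -3 + 1 = -2
  -3 + 5 = 2
  -3 + 9 = 6
  -3 + 10 = 7
  -2 + 1 = -1
  -2 + 5 = 3
  -2 + 9 = 7
  -2 + 10 = 8
  1 + 5 = 6
  1 + 9 = 10
  1 + 10 = 11
  5 + 9 = 14
  5 + 10 = 15
  9 + 10 = 19
Collected distinct sums: {-5, -2, -1, 2, 3, 6, 7, 8, 10, 11, 14, 15, 19}
|A +̂ A| = 13
(Reference bound: |A +̂ A| ≥ 2|A| - 3 for |A| ≥ 2, with |A| = 6 giving ≥ 9.)

|A +̂ A| = 13


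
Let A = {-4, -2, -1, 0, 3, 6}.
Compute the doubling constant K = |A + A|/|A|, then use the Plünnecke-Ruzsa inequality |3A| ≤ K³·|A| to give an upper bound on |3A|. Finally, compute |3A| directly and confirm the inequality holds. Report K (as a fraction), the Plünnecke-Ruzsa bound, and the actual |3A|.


|A| = 6.
Step 1: Compute A + A by enumerating all 36 pairs.
A + A = {-8, -6, -5, -4, -3, -2, -1, 0, 1, 2, 3, 4, 5, 6, 9, 12}, so |A + A| = 16.
Step 2: Doubling constant K = |A + A|/|A| = 16/6 = 16/6 ≈ 2.6667.
Step 3: Plünnecke-Ruzsa gives |3A| ≤ K³·|A| = (2.6667)³ · 6 ≈ 113.7778.
Step 4: Compute 3A = A + A + A directly by enumerating all triples (a,b,c) ∈ A³; |3A| = 26.
Step 5: Check 26 ≤ 113.7778? Yes ✓.

K = 16/6, Plünnecke-Ruzsa bound K³|A| ≈ 113.7778, |3A| = 26, inequality holds.


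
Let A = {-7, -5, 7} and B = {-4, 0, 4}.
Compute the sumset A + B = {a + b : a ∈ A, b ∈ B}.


A + B = {a + b : a ∈ A, b ∈ B}.
Enumerate all |A|·|B| = 3·3 = 9 pairs (a, b) and collect distinct sums.
a = -7: -7+-4=-11, -7+0=-7, -7+4=-3
a = -5: -5+-4=-9, -5+0=-5, -5+4=-1
a = 7: 7+-4=3, 7+0=7, 7+4=11
Collecting distinct sums: A + B = {-11, -9, -7, -5, -3, -1, 3, 7, 11}
|A + B| = 9

A + B = {-11, -9, -7, -5, -3, -1, 3, 7, 11}


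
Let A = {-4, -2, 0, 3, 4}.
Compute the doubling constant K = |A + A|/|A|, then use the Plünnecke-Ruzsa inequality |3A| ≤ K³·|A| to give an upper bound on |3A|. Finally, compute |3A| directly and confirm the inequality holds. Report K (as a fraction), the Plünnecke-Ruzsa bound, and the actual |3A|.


|A| = 5.
Step 1: Compute A + A by enumerating all 25 pairs.
A + A = {-8, -6, -4, -2, -1, 0, 1, 2, 3, 4, 6, 7, 8}, so |A + A| = 13.
Step 2: Doubling constant K = |A + A|/|A| = 13/5 = 13/5 ≈ 2.6000.
Step 3: Plünnecke-Ruzsa gives |3A| ≤ K³·|A| = (2.6000)³ · 5 ≈ 87.8800.
Step 4: Compute 3A = A + A + A directly by enumerating all triples (a,b,c) ∈ A³; |3A| = 22.
Step 5: Check 22 ≤ 87.8800? Yes ✓.

K = 13/5, Plünnecke-Ruzsa bound K³|A| ≈ 87.8800, |3A| = 22, inequality holds.


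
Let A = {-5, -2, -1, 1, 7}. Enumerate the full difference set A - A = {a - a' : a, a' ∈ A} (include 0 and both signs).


A - A = {a - a' : a, a' ∈ A}.
Compute a - a' for each ordered pair (a, a'):
a = -5: -5--5=0, -5--2=-3, -5--1=-4, -5-1=-6, -5-7=-12
a = -2: -2--5=3, -2--2=0, -2--1=-1, -2-1=-3, -2-7=-9
a = -1: -1--5=4, -1--2=1, -1--1=0, -1-1=-2, -1-7=-8
a = 1: 1--5=6, 1--2=3, 1--1=2, 1-1=0, 1-7=-6
a = 7: 7--5=12, 7--2=9, 7--1=8, 7-1=6, 7-7=0
Collecting distinct values (and noting 0 appears from a-a):
A - A = {-12, -9, -8, -6, -4, -3, -2, -1, 0, 1, 2, 3, 4, 6, 8, 9, 12}
|A - A| = 17

A - A = {-12, -9, -8, -6, -4, -3, -2, -1, 0, 1, 2, 3, 4, 6, 8, 9, 12}


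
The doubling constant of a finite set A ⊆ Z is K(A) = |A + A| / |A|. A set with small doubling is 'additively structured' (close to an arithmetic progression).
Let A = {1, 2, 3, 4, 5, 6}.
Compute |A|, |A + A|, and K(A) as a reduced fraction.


|A| = 6.
Compute A + A by enumerating all 36 pairs.
A + A = {2, 3, 4, 5, 6, 7, 8, 9, 10, 11, 12}, so |A + A| = 11.
K = |A + A| / |A| = 11/6 (already in lowest terms) ≈ 1.8333.
Reference: AP of size 6 gives K = 11/6 ≈ 1.8333; a fully generic set of size 6 gives K ≈ 3.5000.

|A| = 6, |A + A| = 11, K = 11/6.


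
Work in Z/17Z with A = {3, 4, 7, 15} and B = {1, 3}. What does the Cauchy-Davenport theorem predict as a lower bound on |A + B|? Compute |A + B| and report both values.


Cauchy-Davenport: |A + B| ≥ min(p, |A| + |B| - 1) for A, B nonempty in Z/pZ.
|A| = 4, |B| = 2, p = 17.
CD lower bound = min(17, 4 + 2 - 1) = min(17, 5) = 5.
Compute A + B mod 17 directly:
a = 3: 3+1=4, 3+3=6
a = 4: 4+1=5, 4+3=7
a = 7: 7+1=8, 7+3=10
a = 15: 15+1=16, 15+3=1
A + B = {1, 4, 5, 6, 7, 8, 10, 16}, so |A + B| = 8.
Verify: 8 ≥ 5? Yes ✓.

CD lower bound = 5, actual |A + B| = 8.


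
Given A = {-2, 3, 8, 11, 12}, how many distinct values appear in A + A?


A + A = {a + a' : a, a' ∈ A}; |A| = 5.
General bounds: 2|A| - 1 ≤ |A + A| ≤ |A|(|A|+1)/2, i.e. 9 ≤ |A + A| ≤ 15.
Lower bound 2|A|-1 is attained iff A is an arithmetic progression.
Enumerate sums a + a' for a ≤ a' (symmetric, so this suffices):
a = -2: -2+-2=-4, -2+3=1, -2+8=6, -2+11=9, -2+12=10
a = 3: 3+3=6, 3+8=11, 3+11=14, 3+12=15
a = 8: 8+8=16, 8+11=19, 8+12=20
a = 11: 11+11=22, 11+12=23
a = 12: 12+12=24
Distinct sums: {-4, 1, 6, 9, 10, 11, 14, 15, 16, 19, 20, 22, 23, 24}
|A + A| = 14

|A + A| = 14


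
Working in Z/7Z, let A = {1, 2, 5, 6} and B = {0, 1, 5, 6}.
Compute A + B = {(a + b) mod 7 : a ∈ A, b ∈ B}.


Work in Z/7Z: reduce every sum a + b modulo 7.
Enumerate all 16 pairs:
a = 1: 1+0=1, 1+1=2, 1+5=6, 1+6=0
a = 2: 2+0=2, 2+1=3, 2+5=0, 2+6=1
a = 5: 5+0=5, 5+1=6, 5+5=3, 5+6=4
a = 6: 6+0=6, 6+1=0, 6+5=4, 6+6=5
Distinct residues collected: {0, 1, 2, 3, 4, 5, 6}
|A + B| = 7 (out of 7 total residues).

A + B = {0, 1, 2, 3, 4, 5, 6}


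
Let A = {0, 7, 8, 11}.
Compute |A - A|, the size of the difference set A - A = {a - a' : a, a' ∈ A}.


A - A = {a - a' : a, a' ∈ A}; |A| = 4.
Bounds: 2|A|-1 ≤ |A - A| ≤ |A|² - |A| + 1, i.e. 7 ≤ |A - A| ≤ 13.
Note: 0 ∈ A - A always (from a - a). The set is symmetric: if d ∈ A - A then -d ∈ A - A.
Enumerate nonzero differences d = a - a' with a > a' (then include -d):
Positive differences: {1, 3, 4, 7, 8, 11}
Full difference set: {0} ∪ (positive diffs) ∪ (negative diffs).
|A - A| = 1 + 2·6 = 13 (matches direct enumeration: 13).

|A - A| = 13


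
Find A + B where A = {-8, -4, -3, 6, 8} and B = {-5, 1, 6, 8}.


A + B = {a + b : a ∈ A, b ∈ B}.
Enumerate all |A|·|B| = 5·4 = 20 pairs (a, b) and collect distinct sums.
a = -8: -8+-5=-13, -8+1=-7, -8+6=-2, -8+8=0
a = -4: -4+-5=-9, -4+1=-3, -4+6=2, -4+8=4
a = -3: -3+-5=-8, -3+1=-2, -3+6=3, -3+8=5
a = 6: 6+-5=1, 6+1=7, 6+6=12, 6+8=14
a = 8: 8+-5=3, 8+1=9, 8+6=14, 8+8=16
Collecting distinct sums: A + B = {-13, -9, -8, -7, -3, -2, 0, 1, 2, 3, 4, 5, 7, 9, 12, 14, 16}
|A + B| = 17

A + B = {-13, -9, -8, -7, -3, -2, 0, 1, 2, 3, 4, 5, 7, 9, 12, 14, 16}


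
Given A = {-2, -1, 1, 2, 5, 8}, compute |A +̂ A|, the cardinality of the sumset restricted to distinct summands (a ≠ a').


Restricted sumset: A +̂ A = {a + a' : a ∈ A, a' ∈ A, a ≠ a'}.
Equivalently, take A + A and drop any sum 2a that is achievable ONLY as a + a for a ∈ A (i.e. sums representable only with equal summands).
Enumerate pairs (a, a') with a < a' (symmetric, so each unordered pair gives one sum; this covers all a ≠ a'):
  -2 + -1 = -3
  -2 + 1 = -1
  -2 + 2 = 0
  -2 + 5 = 3
  -2 + 8 = 6
  -1 + 1 = 0
  -1 + 2 = 1
  -1 + 5 = 4
  -1 + 8 = 7
  1 + 2 = 3
  1 + 5 = 6
  1 + 8 = 9
  2 + 5 = 7
  2 + 8 = 10
  5 + 8 = 13
Collected distinct sums: {-3, -1, 0, 1, 3, 4, 6, 7, 9, 10, 13}
|A +̂ A| = 11
(Reference bound: |A +̂ A| ≥ 2|A| - 3 for |A| ≥ 2, with |A| = 6 giving ≥ 9.)

|A +̂ A| = 11


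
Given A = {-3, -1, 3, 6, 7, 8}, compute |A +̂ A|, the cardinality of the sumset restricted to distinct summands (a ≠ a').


Restricted sumset: A +̂ A = {a + a' : a ∈ A, a' ∈ A, a ≠ a'}.
Equivalently, take A + A and drop any sum 2a that is achievable ONLY as a + a for a ∈ A (i.e. sums representable only with equal summands).
Enumerate pairs (a, a') with a < a' (symmetric, so each unordered pair gives one sum; this covers all a ≠ a'):
  -3 + -1 = -4
  -3 + 3 = 0
  -3 + 6 = 3
  -3 + 7 = 4
  -3 + 8 = 5
  -1 + 3 = 2
  -1 + 6 = 5
  -1 + 7 = 6
  -1 + 8 = 7
  3 + 6 = 9
  3 + 7 = 10
  3 + 8 = 11
  6 + 7 = 13
  6 + 8 = 14
  7 + 8 = 15
Collected distinct sums: {-4, 0, 2, 3, 4, 5, 6, 7, 9, 10, 11, 13, 14, 15}
|A +̂ A| = 14
(Reference bound: |A +̂ A| ≥ 2|A| - 3 for |A| ≥ 2, with |A| = 6 giving ≥ 9.)

|A +̂ A| = 14


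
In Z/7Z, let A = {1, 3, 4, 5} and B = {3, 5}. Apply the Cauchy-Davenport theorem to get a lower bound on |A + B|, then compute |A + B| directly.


Cauchy-Davenport: |A + B| ≥ min(p, |A| + |B| - 1) for A, B nonempty in Z/pZ.
|A| = 4, |B| = 2, p = 7.
CD lower bound = min(7, 4 + 2 - 1) = min(7, 5) = 5.
Compute A + B mod 7 directly:
a = 1: 1+3=4, 1+5=6
a = 3: 3+3=6, 3+5=1
a = 4: 4+3=0, 4+5=2
a = 5: 5+3=1, 5+5=3
A + B = {0, 1, 2, 3, 4, 6}, so |A + B| = 6.
Verify: 6 ≥ 5? Yes ✓.

CD lower bound = 5, actual |A + B| = 6.


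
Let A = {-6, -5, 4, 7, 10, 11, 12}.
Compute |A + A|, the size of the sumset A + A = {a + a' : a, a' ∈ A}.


A + A = {a + a' : a, a' ∈ A}; |A| = 7.
General bounds: 2|A| - 1 ≤ |A + A| ≤ |A|(|A|+1)/2, i.e. 13 ≤ |A + A| ≤ 28.
Lower bound 2|A|-1 is attained iff A is an arithmetic progression.
Enumerate sums a + a' for a ≤ a' (symmetric, so this suffices):
a = -6: -6+-6=-12, -6+-5=-11, -6+4=-2, -6+7=1, -6+10=4, -6+11=5, -6+12=6
a = -5: -5+-5=-10, -5+4=-1, -5+7=2, -5+10=5, -5+11=6, -5+12=7
a = 4: 4+4=8, 4+7=11, 4+10=14, 4+11=15, 4+12=16
a = 7: 7+7=14, 7+10=17, 7+11=18, 7+12=19
a = 10: 10+10=20, 10+11=21, 10+12=22
a = 11: 11+11=22, 11+12=23
a = 12: 12+12=24
Distinct sums: {-12, -11, -10, -2, -1, 1, 2, 4, 5, 6, 7, 8, 11, 14, 15, 16, 17, 18, 19, 20, 21, 22, 23, 24}
|A + A| = 24

|A + A| = 24


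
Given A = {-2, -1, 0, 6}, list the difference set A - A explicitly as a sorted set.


A - A = {a - a' : a, a' ∈ A}.
Compute a - a' for each ordered pair (a, a'):
a = -2: -2--2=0, -2--1=-1, -2-0=-2, -2-6=-8
a = -1: -1--2=1, -1--1=0, -1-0=-1, -1-6=-7
a = 0: 0--2=2, 0--1=1, 0-0=0, 0-6=-6
a = 6: 6--2=8, 6--1=7, 6-0=6, 6-6=0
Collecting distinct values (and noting 0 appears from a-a):
A - A = {-8, -7, -6, -2, -1, 0, 1, 2, 6, 7, 8}
|A - A| = 11

A - A = {-8, -7, -6, -2, -1, 0, 1, 2, 6, 7, 8}


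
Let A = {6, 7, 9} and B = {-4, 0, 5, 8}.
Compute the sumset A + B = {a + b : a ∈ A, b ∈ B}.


A + B = {a + b : a ∈ A, b ∈ B}.
Enumerate all |A|·|B| = 3·4 = 12 pairs (a, b) and collect distinct sums.
a = 6: 6+-4=2, 6+0=6, 6+5=11, 6+8=14
a = 7: 7+-4=3, 7+0=7, 7+5=12, 7+8=15
a = 9: 9+-4=5, 9+0=9, 9+5=14, 9+8=17
Collecting distinct sums: A + B = {2, 3, 5, 6, 7, 9, 11, 12, 14, 15, 17}
|A + B| = 11

A + B = {2, 3, 5, 6, 7, 9, 11, 12, 14, 15, 17}


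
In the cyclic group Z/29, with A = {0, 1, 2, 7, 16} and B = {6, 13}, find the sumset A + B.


Work in Z/29Z: reduce every sum a + b modulo 29.
Enumerate all 10 pairs:
a = 0: 0+6=6, 0+13=13
a = 1: 1+6=7, 1+13=14
a = 2: 2+6=8, 2+13=15
a = 7: 7+6=13, 7+13=20
a = 16: 16+6=22, 16+13=0
Distinct residues collected: {0, 6, 7, 8, 13, 14, 15, 20, 22}
|A + B| = 9 (out of 29 total residues).

A + B = {0, 6, 7, 8, 13, 14, 15, 20, 22}


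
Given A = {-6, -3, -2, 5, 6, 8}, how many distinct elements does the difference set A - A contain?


A - A = {a - a' : a, a' ∈ A}; |A| = 6.
Bounds: 2|A|-1 ≤ |A - A| ≤ |A|² - |A| + 1, i.e. 11 ≤ |A - A| ≤ 31.
Note: 0 ∈ A - A always (from a - a). The set is symmetric: if d ∈ A - A then -d ∈ A - A.
Enumerate nonzero differences d = a - a' with a > a' (then include -d):
Positive differences: {1, 2, 3, 4, 7, 8, 9, 10, 11, 12, 14}
Full difference set: {0} ∪ (positive diffs) ∪ (negative diffs).
|A - A| = 1 + 2·11 = 23 (matches direct enumeration: 23).

|A - A| = 23


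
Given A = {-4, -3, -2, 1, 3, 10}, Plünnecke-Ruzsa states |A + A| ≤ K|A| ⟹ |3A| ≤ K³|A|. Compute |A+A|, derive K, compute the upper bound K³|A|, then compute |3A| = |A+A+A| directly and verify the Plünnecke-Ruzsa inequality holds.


|A| = 6.
Step 1: Compute A + A by enumerating all 36 pairs.
A + A = {-8, -7, -6, -5, -4, -3, -2, -1, 0, 1, 2, 4, 6, 7, 8, 11, 13, 20}, so |A + A| = 18.
Step 2: Doubling constant K = |A + A|/|A| = 18/6 = 18/6 ≈ 3.0000.
Step 3: Plünnecke-Ruzsa gives |3A| ≤ K³·|A| = (3.0000)³ · 6 ≈ 162.0000.
Step 4: Compute 3A = A + A + A directly by enumerating all triples (a,b,c) ∈ A³; |3A| = 32.
Step 5: Check 32 ≤ 162.0000? Yes ✓.

K = 18/6, Plünnecke-Ruzsa bound K³|A| ≈ 162.0000, |3A| = 32, inequality holds.


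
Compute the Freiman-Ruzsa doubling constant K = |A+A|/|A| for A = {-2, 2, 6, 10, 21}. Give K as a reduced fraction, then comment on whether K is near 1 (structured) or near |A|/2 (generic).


|A| = 5.
Compute A + A by enumerating all 25 pairs.
A + A = {-4, 0, 4, 8, 12, 16, 19, 20, 23, 27, 31, 42}, so |A + A| = 12.
K = |A + A| / |A| = 12/5 (already in lowest terms) ≈ 2.4000.
Reference: AP of size 5 gives K = 9/5 ≈ 1.8000; a fully generic set of size 5 gives K ≈ 3.0000.

|A| = 5, |A + A| = 12, K = 12/5.


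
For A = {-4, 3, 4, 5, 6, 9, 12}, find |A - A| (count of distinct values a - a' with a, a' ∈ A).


A - A = {a - a' : a, a' ∈ A}; |A| = 7.
Bounds: 2|A|-1 ≤ |A - A| ≤ |A|² - |A| + 1, i.e. 13 ≤ |A - A| ≤ 43.
Note: 0 ∈ A - A always (from a - a). The set is symmetric: if d ∈ A - A then -d ∈ A - A.
Enumerate nonzero differences d = a - a' with a > a' (then include -d):
Positive differences: {1, 2, 3, 4, 5, 6, 7, 8, 9, 10, 13, 16}
Full difference set: {0} ∪ (positive diffs) ∪ (negative diffs).
|A - A| = 1 + 2·12 = 25 (matches direct enumeration: 25).

|A - A| = 25


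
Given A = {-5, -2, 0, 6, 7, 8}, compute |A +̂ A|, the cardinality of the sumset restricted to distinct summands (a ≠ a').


Restricted sumset: A +̂ A = {a + a' : a ∈ A, a' ∈ A, a ≠ a'}.
Equivalently, take A + A and drop any sum 2a that is achievable ONLY as a + a for a ∈ A (i.e. sums representable only with equal summands).
Enumerate pairs (a, a') with a < a' (symmetric, so each unordered pair gives one sum; this covers all a ≠ a'):
  -5 + -2 = -7
  -5 + 0 = -5
  -5 + 6 = 1
  -5 + 7 = 2
  -5 + 8 = 3
  -2 + 0 = -2
  -2 + 6 = 4
  -2 + 7 = 5
  -2 + 8 = 6
  0 + 6 = 6
  0 + 7 = 7
  0 + 8 = 8
  6 + 7 = 13
  6 + 8 = 14
  7 + 8 = 15
Collected distinct sums: {-7, -5, -2, 1, 2, 3, 4, 5, 6, 7, 8, 13, 14, 15}
|A +̂ A| = 14
(Reference bound: |A +̂ A| ≥ 2|A| - 3 for |A| ≥ 2, with |A| = 6 giving ≥ 9.)

|A +̂ A| = 14


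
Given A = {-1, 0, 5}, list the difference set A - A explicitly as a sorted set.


A - A = {a - a' : a, a' ∈ A}.
Compute a - a' for each ordered pair (a, a'):
a = -1: -1--1=0, -1-0=-1, -1-5=-6
a = 0: 0--1=1, 0-0=0, 0-5=-5
a = 5: 5--1=6, 5-0=5, 5-5=0
Collecting distinct values (and noting 0 appears from a-a):
A - A = {-6, -5, -1, 0, 1, 5, 6}
|A - A| = 7

A - A = {-6, -5, -1, 0, 1, 5, 6}


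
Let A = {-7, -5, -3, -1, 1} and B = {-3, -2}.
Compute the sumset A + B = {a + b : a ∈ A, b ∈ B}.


A + B = {a + b : a ∈ A, b ∈ B}.
Enumerate all |A|·|B| = 5·2 = 10 pairs (a, b) and collect distinct sums.
a = -7: -7+-3=-10, -7+-2=-9
a = -5: -5+-3=-8, -5+-2=-7
a = -3: -3+-3=-6, -3+-2=-5
a = -1: -1+-3=-4, -1+-2=-3
a = 1: 1+-3=-2, 1+-2=-1
Collecting distinct sums: A + B = {-10, -9, -8, -7, -6, -5, -4, -3, -2, -1}
|A + B| = 10

A + B = {-10, -9, -8, -7, -6, -5, -4, -3, -2, -1}


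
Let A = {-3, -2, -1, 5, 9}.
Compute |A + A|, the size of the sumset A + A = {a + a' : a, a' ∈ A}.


A + A = {a + a' : a, a' ∈ A}; |A| = 5.
General bounds: 2|A| - 1 ≤ |A + A| ≤ |A|(|A|+1)/2, i.e. 9 ≤ |A + A| ≤ 15.
Lower bound 2|A|-1 is attained iff A is an arithmetic progression.
Enumerate sums a + a' for a ≤ a' (symmetric, so this suffices):
a = -3: -3+-3=-6, -3+-2=-5, -3+-1=-4, -3+5=2, -3+9=6
a = -2: -2+-2=-4, -2+-1=-3, -2+5=3, -2+9=7
a = -1: -1+-1=-2, -1+5=4, -1+9=8
a = 5: 5+5=10, 5+9=14
a = 9: 9+9=18
Distinct sums: {-6, -5, -4, -3, -2, 2, 3, 4, 6, 7, 8, 10, 14, 18}
|A + A| = 14

|A + A| = 14


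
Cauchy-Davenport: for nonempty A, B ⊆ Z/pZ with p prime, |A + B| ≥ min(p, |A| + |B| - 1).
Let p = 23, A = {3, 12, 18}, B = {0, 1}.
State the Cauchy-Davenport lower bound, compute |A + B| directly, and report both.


Cauchy-Davenport: |A + B| ≥ min(p, |A| + |B| - 1) for A, B nonempty in Z/pZ.
|A| = 3, |B| = 2, p = 23.
CD lower bound = min(23, 3 + 2 - 1) = min(23, 4) = 4.
Compute A + B mod 23 directly:
a = 3: 3+0=3, 3+1=4
a = 12: 12+0=12, 12+1=13
a = 18: 18+0=18, 18+1=19
A + B = {3, 4, 12, 13, 18, 19}, so |A + B| = 6.
Verify: 6 ≥ 4? Yes ✓.

CD lower bound = 4, actual |A + B| = 6.
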